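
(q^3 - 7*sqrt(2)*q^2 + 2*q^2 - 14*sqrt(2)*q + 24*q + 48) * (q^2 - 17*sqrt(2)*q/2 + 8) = q^5 - 31*sqrt(2)*q^4/2 + 2*q^4 - 31*sqrt(2)*q^3 + 151*q^3 - 260*sqrt(2)*q^2 + 302*q^2 - 520*sqrt(2)*q + 192*q + 384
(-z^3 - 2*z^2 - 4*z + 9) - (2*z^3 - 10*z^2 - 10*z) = -3*z^3 + 8*z^2 + 6*z + 9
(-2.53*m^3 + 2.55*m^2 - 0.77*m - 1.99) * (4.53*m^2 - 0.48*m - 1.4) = -11.4609*m^5 + 12.7659*m^4 - 1.1701*m^3 - 12.2151*m^2 + 2.0332*m + 2.786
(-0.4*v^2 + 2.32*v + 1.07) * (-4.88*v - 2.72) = 1.952*v^3 - 10.2336*v^2 - 11.532*v - 2.9104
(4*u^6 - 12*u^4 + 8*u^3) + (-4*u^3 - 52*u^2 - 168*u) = 4*u^6 - 12*u^4 + 4*u^3 - 52*u^2 - 168*u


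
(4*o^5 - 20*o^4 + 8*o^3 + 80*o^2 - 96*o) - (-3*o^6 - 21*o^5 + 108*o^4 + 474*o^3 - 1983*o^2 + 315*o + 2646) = 3*o^6 + 25*o^5 - 128*o^4 - 466*o^3 + 2063*o^2 - 411*o - 2646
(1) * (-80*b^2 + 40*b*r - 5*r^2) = -80*b^2 + 40*b*r - 5*r^2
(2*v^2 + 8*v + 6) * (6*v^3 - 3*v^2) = 12*v^5 + 42*v^4 + 12*v^3 - 18*v^2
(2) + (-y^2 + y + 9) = -y^2 + y + 11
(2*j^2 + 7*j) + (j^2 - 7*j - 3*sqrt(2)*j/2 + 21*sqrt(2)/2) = 3*j^2 - 3*sqrt(2)*j/2 + 21*sqrt(2)/2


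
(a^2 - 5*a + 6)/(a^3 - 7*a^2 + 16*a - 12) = 1/(a - 2)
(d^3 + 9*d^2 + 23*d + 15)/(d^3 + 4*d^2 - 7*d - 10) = (d + 3)/(d - 2)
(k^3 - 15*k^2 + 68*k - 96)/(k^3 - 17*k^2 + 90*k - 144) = (k - 4)/(k - 6)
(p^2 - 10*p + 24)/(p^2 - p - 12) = (p - 6)/(p + 3)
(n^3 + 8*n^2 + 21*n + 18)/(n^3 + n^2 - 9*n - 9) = (n^2 + 5*n + 6)/(n^2 - 2*n - 3)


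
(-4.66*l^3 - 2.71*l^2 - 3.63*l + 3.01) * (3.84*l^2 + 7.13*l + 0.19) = -17.8944*l^5 - 43.6322*l^4 - 34.1469*l^3 - 14.8384*l^2 + 20.7716*l + 0.5719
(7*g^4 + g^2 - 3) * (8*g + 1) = 56*g^5 + 7*g^4 + 8*g^3 + g^2 - 24*g - 3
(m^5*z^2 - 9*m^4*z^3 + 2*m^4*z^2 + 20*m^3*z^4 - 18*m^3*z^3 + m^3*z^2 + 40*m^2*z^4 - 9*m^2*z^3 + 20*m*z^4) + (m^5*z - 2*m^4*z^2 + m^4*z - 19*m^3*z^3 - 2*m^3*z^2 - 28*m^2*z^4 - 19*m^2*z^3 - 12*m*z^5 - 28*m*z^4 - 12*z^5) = m^5*z^2 + m^5*z - 9*m^4*z^3 + m^4*z + 20*m^3*z^4 - 37*m^3*z^3 - m^3*z^2 + 12*m^2*z^4 - 28*m^2*z^3 - 12*m*z^5 - 8*m*z^4 - 12*z^5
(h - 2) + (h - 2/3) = 2*h - 8/3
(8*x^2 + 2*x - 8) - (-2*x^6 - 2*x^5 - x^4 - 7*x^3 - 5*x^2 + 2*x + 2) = 2*x^6 + 2*x^5 + x^4 + 7*x^3 + 13*x^2 - 10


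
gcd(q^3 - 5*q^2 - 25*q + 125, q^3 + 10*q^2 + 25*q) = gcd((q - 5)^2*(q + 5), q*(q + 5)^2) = q + 5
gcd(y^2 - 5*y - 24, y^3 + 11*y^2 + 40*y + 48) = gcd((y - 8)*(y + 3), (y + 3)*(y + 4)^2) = y + 3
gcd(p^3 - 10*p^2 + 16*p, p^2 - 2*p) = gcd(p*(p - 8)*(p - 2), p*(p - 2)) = p^2 - 2*p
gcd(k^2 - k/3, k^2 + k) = k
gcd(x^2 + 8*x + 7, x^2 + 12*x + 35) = x + 7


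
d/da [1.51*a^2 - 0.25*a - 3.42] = 3.02*a - 0.25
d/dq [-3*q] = -3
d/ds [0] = 0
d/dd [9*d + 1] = 9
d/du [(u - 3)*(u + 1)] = 2*u - 2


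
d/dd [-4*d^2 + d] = 1 - 8*d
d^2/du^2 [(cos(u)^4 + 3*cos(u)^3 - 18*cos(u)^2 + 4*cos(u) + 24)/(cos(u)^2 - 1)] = (-41*cos(u) - 4*cos(2*u)^2 + 5*cos(3*u) - 44)/(4*cos(u)^2 - 8*cos(u) + 4)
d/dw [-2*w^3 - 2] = -6*w^2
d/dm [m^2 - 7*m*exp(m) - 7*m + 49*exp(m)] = -7*m*exp(m) + 2*m + 42*exp(m) - 7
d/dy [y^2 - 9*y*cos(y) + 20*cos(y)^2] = 9*y*sin(y) + 2*y - 20*sin(2*y) - 9*cos(y)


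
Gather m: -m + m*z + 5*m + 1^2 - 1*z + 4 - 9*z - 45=m*(z + 4) - 10*z - 40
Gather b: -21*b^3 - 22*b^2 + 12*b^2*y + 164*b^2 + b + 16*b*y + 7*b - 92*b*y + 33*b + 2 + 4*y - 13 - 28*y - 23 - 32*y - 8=-21*b^3 + b^2*(12*y + 142) + b*(41 - 76*y) - 56*y - 42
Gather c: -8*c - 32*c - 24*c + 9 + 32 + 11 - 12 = 40 - 64*c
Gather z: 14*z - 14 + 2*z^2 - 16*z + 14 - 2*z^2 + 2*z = 0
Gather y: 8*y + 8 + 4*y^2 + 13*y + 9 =4*y^2 + 21*y + 17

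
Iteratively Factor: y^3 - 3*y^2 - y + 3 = (y - 1)*(y^2 - 2*y - 3) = (y - 3)*(y - 1)*(y + 1)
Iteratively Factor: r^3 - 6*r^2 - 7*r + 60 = (r - 5)*(r^2 - r - 12) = (r - 5)*(r + 3)*(r - 4)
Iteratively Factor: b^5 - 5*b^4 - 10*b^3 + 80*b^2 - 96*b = (b - 4)*(b^4 - b^3 - 14*b^2 + 24*b) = (b - 4)*(b - 2)*(b^3 + b^2 - 12*b) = (b - 4)*(b - 3)*(b - 2)*(b^2 + 4*b) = (b - 4)*(b - 3)*(b - 2)*(b + 4)*(b)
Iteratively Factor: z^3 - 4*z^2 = (z)*(z^2 - 4*z) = z*(z - 4)*(z)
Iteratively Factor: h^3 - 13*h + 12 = (h + 4)*(h^2 - 4*h + 3) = (h - 1)*(h + 4)*(h - 3)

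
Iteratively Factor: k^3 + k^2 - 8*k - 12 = (k + 2)*(k^2 - k - 6) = (k - 3)*(k + 2)*(k + 2)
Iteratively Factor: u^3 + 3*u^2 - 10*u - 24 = (u - 3)*(u^2 + 6*u + 8) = (u - 3)*(u + 4)*(u + 2)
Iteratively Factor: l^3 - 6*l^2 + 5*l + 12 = (l + 1)*(l^2 - 7*l + 12) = (l - 4)*(l + 1)*(l - 3)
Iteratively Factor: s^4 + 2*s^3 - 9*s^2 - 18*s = (s + 3)*(s^3 - s^2 - 6*s) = s*(s + 3)*(s^2 - s - 6) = s*(s + 2)*(s + 3)*(s - 3)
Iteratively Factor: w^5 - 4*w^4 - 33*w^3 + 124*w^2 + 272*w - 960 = (w + 4)*(w^4 - 8*w^3 - w^2 + 128*w - 240) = (w + 4)^2*(w^3 - 12*w^2 + 47*w - 60) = (w - 3)*(w + 4)^2*(w^2 - 9*w + 20) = (w - 5)*(w - 3)*(w + 4)^2*(w - 4)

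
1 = 1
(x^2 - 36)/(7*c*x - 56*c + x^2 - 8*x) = (x^2 - 36)/(7*c*x - 56*c + x^2 - 8*x)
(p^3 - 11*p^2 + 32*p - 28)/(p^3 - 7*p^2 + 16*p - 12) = (p - 7)/(p - 3)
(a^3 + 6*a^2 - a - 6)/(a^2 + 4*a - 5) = (a^2 + 7*a + 6)/(a + 5)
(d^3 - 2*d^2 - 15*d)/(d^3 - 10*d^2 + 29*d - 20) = d*(d + 3)/(d^2 - 5*d + 4)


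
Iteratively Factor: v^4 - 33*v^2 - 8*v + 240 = (v + 4)*(v^3 - 4*v^2 - 17*v + 60) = (v + 4)^2*(v^2 - 8*v + 15) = (v - 3)*(v + 4)^2*(v - 5)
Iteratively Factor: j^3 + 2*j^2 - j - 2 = (j - 1)*(j^2 + 3*j + 2) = (j - 1)*(j + 2)*(j + 1)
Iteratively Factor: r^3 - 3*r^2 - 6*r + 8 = (r - 1)*(r^2 - 2*r - 8) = (r - 1)*(r + 2)*(r - 4)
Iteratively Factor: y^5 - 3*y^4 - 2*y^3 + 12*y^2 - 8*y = (y - 2)*(y^4 - y^3 - 4*y^2 + 4*y) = (y - 2)*(y + 2)*(y^3 - 3*y^2 + 2*y) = (y - 2)^2*(y + 2)*(y^2 - y) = y*(y - 2)^2*(y + 2)*(y - 1)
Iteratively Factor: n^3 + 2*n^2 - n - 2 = (n + 1)*(n^2 + n - 2) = (n + 1)*(n + 2)*(n - 1)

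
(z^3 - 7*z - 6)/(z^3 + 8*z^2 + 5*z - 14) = (z^2 - 2*z - 3)/(z^2 + 6*z - 7)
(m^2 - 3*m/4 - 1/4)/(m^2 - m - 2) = (-m^2 + 3*m/4 + 1/4)/(-m^2 + m + 2)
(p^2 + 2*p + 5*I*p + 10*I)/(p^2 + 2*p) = (p + 5*I)/p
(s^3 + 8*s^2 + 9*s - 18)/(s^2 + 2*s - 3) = s + 6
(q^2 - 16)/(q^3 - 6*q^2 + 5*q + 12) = (q + 4)/(q^2 - 2*q - 3)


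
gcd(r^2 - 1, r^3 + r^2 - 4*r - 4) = r + 1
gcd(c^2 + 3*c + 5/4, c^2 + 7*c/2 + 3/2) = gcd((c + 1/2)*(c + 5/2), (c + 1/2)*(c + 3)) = c + 1/2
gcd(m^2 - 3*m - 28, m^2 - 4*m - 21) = m - 7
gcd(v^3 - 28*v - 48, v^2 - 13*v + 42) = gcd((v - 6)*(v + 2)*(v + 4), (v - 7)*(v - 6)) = v - 6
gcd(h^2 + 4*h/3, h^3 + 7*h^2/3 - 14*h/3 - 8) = h + 4/3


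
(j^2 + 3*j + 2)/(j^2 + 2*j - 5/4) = 4*(j^2 + 3*j + 2)/(4*j^2 + 8*j - 5)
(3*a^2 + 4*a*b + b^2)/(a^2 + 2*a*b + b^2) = (3*a + b)/(a + b)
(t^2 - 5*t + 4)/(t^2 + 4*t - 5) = (t - 4)/(t + 5)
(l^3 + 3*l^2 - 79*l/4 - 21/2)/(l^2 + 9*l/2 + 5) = (4*l^3 + 12*l^2 - 79*l - 42)/(2*(2*l^2 + 9*l + 10))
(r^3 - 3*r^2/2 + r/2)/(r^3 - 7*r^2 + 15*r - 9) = r*(2*r - 1)/(2*(r^2 - 6*r + 9))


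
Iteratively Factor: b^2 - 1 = (b + 1)*(b - 1)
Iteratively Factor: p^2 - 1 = (p + 1)*(p - 1)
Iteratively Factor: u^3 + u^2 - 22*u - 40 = (u + 2)*(u^2 - u - 20) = (u - 5)*(u + 2)*(u + 4)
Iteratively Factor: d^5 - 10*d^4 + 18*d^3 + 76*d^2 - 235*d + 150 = (d - 5)*(d^4 - 5*d^3 - 7*d^2 + 41*d - 30) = (d - 5)*(d + 3)*(d^3 - 8*d^2 + 17*d - 10) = (d - 5)*(d - 1)*(d + 3)*(d^2 - 7*d + 10) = (d - 5)*(d - 2)*(d - 1)*(d + 3)*(d - 5)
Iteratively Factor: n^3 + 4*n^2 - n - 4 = (n + 4)*(n^2 - 1) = (n - 1)*(n + 4)*(n + 1)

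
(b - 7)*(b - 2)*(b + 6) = b^3 - 3*b^2 - 40*b + 84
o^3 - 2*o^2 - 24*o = o*(o - 6)*(o + 4)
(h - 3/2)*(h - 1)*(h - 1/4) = h^3 - 11*h^2/4 + 17*h/8 - 3/8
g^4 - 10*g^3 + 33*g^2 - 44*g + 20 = (g - 5)*(g - 2)^2*(g - 1)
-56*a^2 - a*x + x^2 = (-8*a + x)*(7*a + x)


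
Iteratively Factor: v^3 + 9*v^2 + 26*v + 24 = (v + 4)*(v^2 + 5*v + 6) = (v + 3)*(v + 4)*(v + 2)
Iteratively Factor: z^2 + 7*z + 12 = (z + 3)*(z + 4)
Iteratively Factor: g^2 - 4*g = (g)*(g - 4)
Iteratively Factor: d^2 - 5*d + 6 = (d - 3)*(d - 2)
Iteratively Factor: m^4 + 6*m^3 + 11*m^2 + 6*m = (m)*(m^3 + 6*m^2 + 11*m + 6) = m*(m + 1)*(m^2 + 5*m + 6) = m*(m + 1)*(m + 3)*(m + 2)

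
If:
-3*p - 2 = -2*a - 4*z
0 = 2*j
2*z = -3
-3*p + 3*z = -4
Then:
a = 15/4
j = 0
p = -1/6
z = -3/2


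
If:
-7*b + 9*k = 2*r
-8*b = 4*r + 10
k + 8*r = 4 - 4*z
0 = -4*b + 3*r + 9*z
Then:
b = -191/101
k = -1078/909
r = 259/202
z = -2305/1818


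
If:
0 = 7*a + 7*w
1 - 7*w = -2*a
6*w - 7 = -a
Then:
No Solution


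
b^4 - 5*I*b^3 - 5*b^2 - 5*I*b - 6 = (b - 3*I)*(b - 2*I)*(b - I)*(b + I)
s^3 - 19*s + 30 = (s - 3)*(s - 2)*(s + 5)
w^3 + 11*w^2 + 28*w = w*(w + 4)*(w + 7)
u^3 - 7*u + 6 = (u - 2)*(u - 1)*(u + 3)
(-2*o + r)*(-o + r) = 2*o^2 - 3*o*r + r^2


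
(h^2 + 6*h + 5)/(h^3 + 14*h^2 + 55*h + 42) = (h + 5)/(h^2 + 13*h + 42)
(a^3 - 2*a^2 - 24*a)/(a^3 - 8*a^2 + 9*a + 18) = a*(a + 4)/(a^2 - 2*a - 3)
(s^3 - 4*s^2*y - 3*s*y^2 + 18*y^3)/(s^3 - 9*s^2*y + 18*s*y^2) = (-s^2 + s*y + 6*y^2)/(s*(-s + 6*y))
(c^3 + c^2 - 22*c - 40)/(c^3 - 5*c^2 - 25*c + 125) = (c^2 + 6*c + 8)/(c^2 - 25)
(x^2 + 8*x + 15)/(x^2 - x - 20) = (x^2 + 8*x + 15)/(x^2 - x - 20)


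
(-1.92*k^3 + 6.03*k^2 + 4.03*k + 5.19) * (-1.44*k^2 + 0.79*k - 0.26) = 2.7648*k^5 - 10.2*k^4 - 0.5403*k^3 - 5.8577*k^2 + 3.0523*k - 1.3494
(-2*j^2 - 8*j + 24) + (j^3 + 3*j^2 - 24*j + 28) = j^3 + j^2 - 32*j + 52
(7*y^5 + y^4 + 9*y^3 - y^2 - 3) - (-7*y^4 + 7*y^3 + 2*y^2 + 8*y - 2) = 7*y^5 + 8*y^4 + 2*y^3 - 3*y^2 - 8*y - 1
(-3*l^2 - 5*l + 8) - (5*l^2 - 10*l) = -8*l^2 + 5*l + 8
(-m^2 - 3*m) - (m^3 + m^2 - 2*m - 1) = -m^3 - 2*m^2 - m + 1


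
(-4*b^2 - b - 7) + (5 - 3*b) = -4*b^2 - 4*b - 2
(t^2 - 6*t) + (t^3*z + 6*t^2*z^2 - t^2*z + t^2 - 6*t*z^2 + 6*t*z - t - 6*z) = t^3*z + 6*t^2*z^2 - t^2*z + 2*t^2 - 6*t*z^2 + 6*t*z - 7*t - 6*z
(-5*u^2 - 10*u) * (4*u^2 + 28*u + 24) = -20*u^4 - 180*u^3 - 400*u^2 - 240*u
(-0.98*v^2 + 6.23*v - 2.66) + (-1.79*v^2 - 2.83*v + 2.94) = -2.77*v^2 + 3.4*v + 0.28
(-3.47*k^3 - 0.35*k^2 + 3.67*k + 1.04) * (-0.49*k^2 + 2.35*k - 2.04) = 1.7003*k^5 - 7.983*k^4 + 4.458*k^3 + 8.8289*k^2 - 5.0428*k - 2.1216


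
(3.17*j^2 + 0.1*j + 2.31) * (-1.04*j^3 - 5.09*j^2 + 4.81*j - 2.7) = -3.2968*j^5 - 16.2393*j^4 + 12.3363*j^3 - 19.8359*j^2 + 10.8411*j - 6.237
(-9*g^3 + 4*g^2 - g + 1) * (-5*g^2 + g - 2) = 45*g^5 - 29*g^4 + 27*g^3 - 14*g^2 + 3*g - 2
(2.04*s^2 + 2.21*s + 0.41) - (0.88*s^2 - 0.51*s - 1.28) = 1.16*s^2 + 2.72*s + 1.69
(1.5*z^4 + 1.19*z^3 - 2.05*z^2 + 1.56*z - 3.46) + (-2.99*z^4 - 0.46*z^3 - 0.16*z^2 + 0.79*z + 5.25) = -1.49*z^4 + 0.73*z^3 - 2.21*z^2 + 2.35*z + 1.79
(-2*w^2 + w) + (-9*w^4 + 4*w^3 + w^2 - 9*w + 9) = -9*w^4 + 4*w^3 - w^2 - 8*w + 9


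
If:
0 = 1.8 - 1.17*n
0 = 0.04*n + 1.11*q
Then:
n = 1.54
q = -0.06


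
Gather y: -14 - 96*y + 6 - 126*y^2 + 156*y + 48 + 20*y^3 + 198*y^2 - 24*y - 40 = 20*y^3 + 72*y^2 + 36*y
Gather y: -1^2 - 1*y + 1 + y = 0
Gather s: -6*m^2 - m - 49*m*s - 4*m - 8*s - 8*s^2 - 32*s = -6*m^2 - 5*m - 8*s^2 + s*(-49*m - 40)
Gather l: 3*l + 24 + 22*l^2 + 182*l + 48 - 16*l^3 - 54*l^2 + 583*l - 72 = -16*l^3 - 32*l^2 + 768*l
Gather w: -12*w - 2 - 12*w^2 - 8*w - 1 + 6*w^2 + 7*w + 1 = -6*w^2 - 13*w - 2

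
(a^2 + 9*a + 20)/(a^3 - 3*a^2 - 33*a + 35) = (a + 4)/(a^2 - 8*a + 7)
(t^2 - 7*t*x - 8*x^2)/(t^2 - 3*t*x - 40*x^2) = (t + x)/(t + 5*x)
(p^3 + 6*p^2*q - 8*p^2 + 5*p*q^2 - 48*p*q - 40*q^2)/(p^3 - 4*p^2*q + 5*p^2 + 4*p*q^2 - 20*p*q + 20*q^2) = (p^3 + 6*p^2*q - 8*p^2 + 5*p*q^2 - 48*p*q - 40*q^2)/(p^3 - 4*p^2*q + 5*p^2 + 4*p*q^2 - 20*p*q + 20*q^2)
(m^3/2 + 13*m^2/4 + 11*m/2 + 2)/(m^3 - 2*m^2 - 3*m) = (2*m^3 + 13*m^2 + 22*m + 8)/(4*m*(m^2 - 2*m - 3))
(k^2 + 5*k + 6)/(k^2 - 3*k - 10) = (k + 3)/(k - 5)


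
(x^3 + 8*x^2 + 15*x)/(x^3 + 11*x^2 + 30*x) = (x + 3)/(x + 6)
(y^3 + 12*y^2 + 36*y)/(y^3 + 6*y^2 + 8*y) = (y^2 + 12*y + 36)/(y^2 + 6*y + 8)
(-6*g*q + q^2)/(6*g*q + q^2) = (-6*g + q)/(6*g + q)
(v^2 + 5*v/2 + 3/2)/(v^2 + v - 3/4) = 2*(v + 1)/(2*v - 1)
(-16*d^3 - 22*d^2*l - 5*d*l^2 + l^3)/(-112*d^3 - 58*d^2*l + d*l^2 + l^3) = (d + l)/(7*d + l)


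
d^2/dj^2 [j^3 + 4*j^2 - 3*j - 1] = 6*j + 8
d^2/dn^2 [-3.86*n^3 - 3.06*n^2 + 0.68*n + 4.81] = -23.16*n - 6.12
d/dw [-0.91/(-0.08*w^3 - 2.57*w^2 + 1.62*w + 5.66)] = (-0.2184*w^2 - 4.6774*w + 1.4742)/(0.08*w^3 + 2.57*w^2 - 1.62*w - 5.66)^2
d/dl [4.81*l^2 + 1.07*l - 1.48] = 9.62*l + 1.07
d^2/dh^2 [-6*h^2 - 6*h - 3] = -12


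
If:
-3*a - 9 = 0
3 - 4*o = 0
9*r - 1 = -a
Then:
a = -3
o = 3/4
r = 4/9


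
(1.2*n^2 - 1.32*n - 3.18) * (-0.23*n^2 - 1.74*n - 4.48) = -0.276*n^4 - 1.7844*n^3 - 2.3478*n^2 + 11.4468*n + 14.2464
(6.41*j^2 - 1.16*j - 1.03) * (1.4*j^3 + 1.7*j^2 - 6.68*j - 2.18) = 8.974*j^5 + 9.273*j^4 - 46.2328*j^3 - 7.976*j^2 + 9.4092*j + 2.2454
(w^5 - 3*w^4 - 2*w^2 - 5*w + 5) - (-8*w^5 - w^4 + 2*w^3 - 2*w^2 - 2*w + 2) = 9*w^5 - 2*w^4 - 2*w^3 - 3*w + 3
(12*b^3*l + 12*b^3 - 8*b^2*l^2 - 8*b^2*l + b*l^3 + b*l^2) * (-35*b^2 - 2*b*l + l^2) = -420*b^5*l - 420*b^5 + 256*b^4*l^2 + 256*b^4*l - 7*b^3*l^3 - 7*b^3*l^2 - 10*b^2*l^4 - 10*b^2*l^3 + b*l^5 + b*l^4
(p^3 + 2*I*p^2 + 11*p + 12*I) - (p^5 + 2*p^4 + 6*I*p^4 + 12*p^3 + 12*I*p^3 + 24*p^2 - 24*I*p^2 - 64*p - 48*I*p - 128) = -p^5 - 2*p^4 - 6*I*p^4 - 11*p^3 - 12*I*p^3 - 24*p^2 + 26*I*p^2 + 75*p + 48*I*p + 128 + 12*I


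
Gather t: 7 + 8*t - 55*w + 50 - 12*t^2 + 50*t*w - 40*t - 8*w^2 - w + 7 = -12*t^2 + t*(50*w - 32) - 8*w^2 - 56*w + 64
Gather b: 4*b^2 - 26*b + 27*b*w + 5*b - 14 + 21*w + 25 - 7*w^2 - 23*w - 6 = 4*b^2 + b*(27*w - 21) - 7*w^2 - 2*w + 5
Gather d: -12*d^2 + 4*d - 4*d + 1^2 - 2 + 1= -12*d^2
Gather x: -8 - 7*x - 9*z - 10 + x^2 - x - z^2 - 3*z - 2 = x^2 - 8*x - z^2 - 12*z - 20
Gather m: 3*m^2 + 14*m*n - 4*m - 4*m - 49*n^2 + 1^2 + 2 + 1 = 3*m^2 + m*(14*n - 8) - 49*n^2 + 4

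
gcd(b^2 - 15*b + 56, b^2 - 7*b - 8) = b - 8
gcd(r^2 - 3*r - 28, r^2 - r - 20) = r + 4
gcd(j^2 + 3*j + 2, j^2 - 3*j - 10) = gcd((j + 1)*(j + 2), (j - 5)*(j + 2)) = j + 2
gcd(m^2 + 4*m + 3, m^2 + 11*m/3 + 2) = m + 3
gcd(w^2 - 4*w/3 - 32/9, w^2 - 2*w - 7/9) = 1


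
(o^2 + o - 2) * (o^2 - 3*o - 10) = o^4 - 2*o^3 - 15*o^2 - 4*o + 20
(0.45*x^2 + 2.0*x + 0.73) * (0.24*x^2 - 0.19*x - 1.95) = 0.108*x^4 + 0.3945*x^3 - 1.0823*x^2 - 4.0387*x - 1.4235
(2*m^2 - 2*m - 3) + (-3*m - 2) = 2*m^2 - 5*m - 5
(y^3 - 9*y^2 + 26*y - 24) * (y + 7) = y^4 - 2*y^3 - 37*y^2 + 158*y - 168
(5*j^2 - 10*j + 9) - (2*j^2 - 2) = 3*j^2 - 10*j + 11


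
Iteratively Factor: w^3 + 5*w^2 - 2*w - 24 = (w + 3)*(w^2 + 2*w - 8) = (w - 2)*(w + 3)*(w + 4)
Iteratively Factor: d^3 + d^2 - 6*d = (d - 2)*(d^2 + 3*d) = d*(d - 2)*(d + 3)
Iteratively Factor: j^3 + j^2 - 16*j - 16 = (j + 4)*(j^2 - 3*j - 4) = (j + 1)*(j + 4)*(j - 4)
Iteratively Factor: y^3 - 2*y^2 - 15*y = (y - 5)*(y^2 + 3*y) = y*(y - 5)*(y + 3)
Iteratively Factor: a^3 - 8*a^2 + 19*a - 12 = (a - 4)*(a^2 - 4*a + 3) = (a - 4)*(a - 3)*(a - 1)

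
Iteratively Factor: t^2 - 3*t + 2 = (t - 1)*(t - 2)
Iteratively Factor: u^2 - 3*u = (u - 3)*(u)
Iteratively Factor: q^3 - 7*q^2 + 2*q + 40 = (q - 5)*(q^2 - 2*q - 8) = (q - 5)*(q - 4)*(q + 2)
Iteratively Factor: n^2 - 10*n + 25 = (n - 5)*(n - 5)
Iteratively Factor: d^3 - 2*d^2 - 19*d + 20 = (d - 5)*(d^2 + 3*d - 4) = (d - 5)*(d + 4)*(d - 1)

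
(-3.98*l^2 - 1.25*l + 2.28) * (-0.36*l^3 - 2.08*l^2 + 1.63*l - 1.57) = 1.4328*l^5 + 8.7284*l^4 - 4.7082*l^3 - 0.531299999999999*l^2 + 5.6789*l - 3.5796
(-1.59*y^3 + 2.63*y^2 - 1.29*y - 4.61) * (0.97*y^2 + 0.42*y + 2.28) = -1.5423*y^5 + 1.8833*y^4 - 3.7719*y^3 + 0.982899999999999*y^2 - 4.8774*y - 10.5108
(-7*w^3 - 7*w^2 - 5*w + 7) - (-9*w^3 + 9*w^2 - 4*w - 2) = 2*w^3 - 16*w^2 - w + 9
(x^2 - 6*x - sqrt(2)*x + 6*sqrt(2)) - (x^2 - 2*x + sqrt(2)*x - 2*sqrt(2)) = -4*x - 2*sqrt(2)*x + 8*sqrt(2)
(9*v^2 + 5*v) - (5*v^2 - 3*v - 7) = 4*v^2 + 8*v + 7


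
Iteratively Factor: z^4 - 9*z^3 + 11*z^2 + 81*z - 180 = (z - 5)*(z^3 - 4*z^2 - 9*z + 36) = (z - 5)*(z - 3)*(z^2 - z - 12) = (z - 5)*(z - 4)*(z - 3)*(z + 3)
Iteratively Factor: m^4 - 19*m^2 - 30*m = (m + 3)*(m^3 - 3*m^2 - 10*m) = (m + 2)*(m + 3)*(m^2 - 5*m) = m*(m + 2)*(m + 3)*(m - 5)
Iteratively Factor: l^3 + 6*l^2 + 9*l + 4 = (l + 4)*(l^2 + 2*l + 1) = (l + 1)*(l + 4)*(l + 1)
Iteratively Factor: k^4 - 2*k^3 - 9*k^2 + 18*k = (k - 3)*(k^3 + k^2 - 6*k) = k*(k - 3)*(k^2 + k - 6) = k*(k - 3)*(k - 2)*(k + 3)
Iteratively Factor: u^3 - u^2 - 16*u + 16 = (u - 4)*(u^2 + 3*u - 4) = (u - 4)*(u + 4)*(u - 1)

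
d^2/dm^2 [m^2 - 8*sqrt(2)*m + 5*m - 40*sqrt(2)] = 2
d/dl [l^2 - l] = 2*l - 1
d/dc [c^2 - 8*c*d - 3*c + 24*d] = 2*c - 8*d - 3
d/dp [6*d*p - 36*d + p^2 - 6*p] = 6*d + 2*p - 6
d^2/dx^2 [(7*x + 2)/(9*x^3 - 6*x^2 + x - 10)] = 2*((7*x + 2)*(27*x^2 - 12*x + 1)^2 + (-189*x^2 + 84*x - 3*(7*x + 2)*(9*x - 2) - 7)*(9*x^3 - 6*x^2 + x - 10))/(9*x^3 - 6*x^2 + x - 10)^3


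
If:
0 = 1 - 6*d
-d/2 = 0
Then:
No Solution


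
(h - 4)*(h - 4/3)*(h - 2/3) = h^3 - 6*h^2 + 80*h/9 - 32/9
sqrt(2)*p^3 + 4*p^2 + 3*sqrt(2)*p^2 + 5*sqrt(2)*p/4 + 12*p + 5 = (p + 5/2)*(p + 2*sqrt(2))*(sqrt(2)*p + sqrt(2)/2)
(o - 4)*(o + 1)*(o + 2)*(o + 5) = o^4 + 4*o^3 - 15*o^2 - 58*o - 40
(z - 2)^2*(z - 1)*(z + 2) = z^4 - 3*z^3 - 2*z^2 + 12*z - 8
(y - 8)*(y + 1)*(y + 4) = y^3 - 3*y^2 - 36*y - 32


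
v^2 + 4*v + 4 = (v + 2)^2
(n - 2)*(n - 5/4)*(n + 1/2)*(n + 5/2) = n^4 - n^3/4 - 6*n^2 + 55*n/16 + 25/8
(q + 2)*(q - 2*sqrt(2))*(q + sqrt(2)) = q^3 - sqrt(2)*q^2 + 2*q^2 - 4*q - 2*sqrt(2)*q - 8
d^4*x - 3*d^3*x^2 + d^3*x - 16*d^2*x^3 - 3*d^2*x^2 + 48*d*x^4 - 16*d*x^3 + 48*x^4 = (d - 4*x)*(d - 3*x)*(d + 4*x)*(d*x + x)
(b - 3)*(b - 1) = b^2 - 4*b + 3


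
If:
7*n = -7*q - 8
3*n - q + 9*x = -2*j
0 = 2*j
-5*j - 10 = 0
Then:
No Solution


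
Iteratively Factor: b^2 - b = (b)*(b - 1)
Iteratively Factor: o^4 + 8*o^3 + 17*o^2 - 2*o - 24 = (o - 1)*(o^3 + 9*o^2 + 26*o + 24) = (o - 1)*(o + 2)*(o^2 + 7*o + 12) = (o - 1)*(o + 2)*(o + 3)*(o + 4)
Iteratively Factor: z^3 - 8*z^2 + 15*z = (z - 3)*(z^2 - 5*z) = z*(z - 3)*(z - 5)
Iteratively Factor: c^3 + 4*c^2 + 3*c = (c)*(c^2 + 4*c + 3) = c*(c + 1)*(c + 3)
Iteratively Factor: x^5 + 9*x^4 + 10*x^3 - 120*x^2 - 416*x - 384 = (x + 2)*(x^4 + 7*x^3 - 4*x^2 - 112*x - 192) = (x - 4)*(x + 2)*(x^3 + 11*x^2 + 40*x + 48) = (x - 4)*(x + 2)*(x + 4)*(x^2 + 7*x + 12) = (x - 4)*(x + 2)*(x + 3)*(x + 4)*(x + 4)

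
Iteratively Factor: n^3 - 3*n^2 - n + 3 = (n - 3)*(n^2 - 1) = (n - 3)*(n - 1)*(n + 1)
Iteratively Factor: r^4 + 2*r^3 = (r)*(r^3 + 2*r^2) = r^2*(r^2 + 2*r) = r^2*(r + 2)*(r)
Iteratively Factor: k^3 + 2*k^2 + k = (k + 1)*(k^2 + k) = (k + 1)^2*(k)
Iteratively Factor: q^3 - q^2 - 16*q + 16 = (q - 4)*(q^2 + 3*q - 4) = (q - 4)*(q - 1)*(q + 4)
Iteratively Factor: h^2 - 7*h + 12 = (h - 4)*(h - 3)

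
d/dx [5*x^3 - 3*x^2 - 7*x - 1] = 15*x^2 - 6*x - 7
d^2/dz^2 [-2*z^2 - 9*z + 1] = -4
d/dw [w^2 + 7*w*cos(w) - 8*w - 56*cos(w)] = -7*w*sin(w) + 2*w + 56*sin(w) + 7*cos(w) - 8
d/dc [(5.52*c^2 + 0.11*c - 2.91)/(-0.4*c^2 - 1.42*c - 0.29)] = (-7.7944*c^2 - 5.5296*c - 4.1641)/(0.16*c^4 + 1.136*c^3 + 2.2484*c^2 + 0.8236*c + 0.0841)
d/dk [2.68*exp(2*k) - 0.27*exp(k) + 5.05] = (5.36*exp(k) - 0.27)*exp(k)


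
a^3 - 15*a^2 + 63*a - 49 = (a - 7)^2*(a - 1)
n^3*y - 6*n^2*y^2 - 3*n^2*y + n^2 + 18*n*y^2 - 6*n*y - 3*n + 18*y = (n - 3)*(n - 6*y)*(n*y + 1)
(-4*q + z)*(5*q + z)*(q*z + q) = -20*q^3*z - 20*q^3 + q^2*z^2 + q^2*z + q*z^3 + q*z^2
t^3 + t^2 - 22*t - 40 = (t - 5)*(t + 2)*(t + 4)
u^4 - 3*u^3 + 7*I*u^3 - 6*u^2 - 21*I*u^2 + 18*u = u*(u - 3)*(u + I)*(u + 6*I)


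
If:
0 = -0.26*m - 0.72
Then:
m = -2.77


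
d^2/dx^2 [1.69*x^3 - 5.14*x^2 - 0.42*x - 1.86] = 10.14*x - 10.28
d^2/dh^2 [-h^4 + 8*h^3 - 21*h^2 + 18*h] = -12*h^2 + 48*h - 42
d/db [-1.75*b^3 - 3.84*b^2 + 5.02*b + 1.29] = -5.25*b^2 - 7.68*b + 5.02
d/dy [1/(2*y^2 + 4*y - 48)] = (-y - 1)/(y^2 + 2*y - 24)^2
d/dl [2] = 0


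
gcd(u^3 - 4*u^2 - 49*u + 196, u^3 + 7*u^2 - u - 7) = u + 7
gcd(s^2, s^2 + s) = s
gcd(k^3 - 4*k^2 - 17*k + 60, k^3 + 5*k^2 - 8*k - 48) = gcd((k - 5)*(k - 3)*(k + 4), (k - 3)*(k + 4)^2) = k^2 + k - 12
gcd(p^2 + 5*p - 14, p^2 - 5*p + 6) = p - 2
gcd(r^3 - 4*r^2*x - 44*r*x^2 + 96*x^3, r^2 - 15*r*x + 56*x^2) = -r + 8*x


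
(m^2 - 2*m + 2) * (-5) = -5*m^2 + 10*m - 10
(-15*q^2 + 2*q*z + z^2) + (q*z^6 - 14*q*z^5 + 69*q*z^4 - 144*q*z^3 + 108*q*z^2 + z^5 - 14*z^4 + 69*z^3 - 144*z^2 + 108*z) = -15*q^2 + q*z^6 - 14*q*z^5 + 69*q*z^4 - 144*q*z^3 + 108*q*z^2 + 2*q*z + z^5 - 14*z^4 + 69*z^3 - 143*z^2 + 108*z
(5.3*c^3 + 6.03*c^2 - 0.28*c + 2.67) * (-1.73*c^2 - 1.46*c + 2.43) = -9.169*c^5 - 18.1699*c^4 + 4.5596*c^3 + 10.4426*c^2 - 4.5786*c + 6.4881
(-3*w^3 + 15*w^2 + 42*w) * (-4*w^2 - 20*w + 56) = 12*w^5 - 636*w^3 + 2352*w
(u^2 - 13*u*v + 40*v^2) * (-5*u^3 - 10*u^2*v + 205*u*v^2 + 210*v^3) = -5*u^5 + 55*u^4*v + 135*u^3*v^2 - 2855*u^2*v^3 + 5470*u*v^4 + 8400*v^5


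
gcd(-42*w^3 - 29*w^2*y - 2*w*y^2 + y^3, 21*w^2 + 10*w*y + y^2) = 3*w + y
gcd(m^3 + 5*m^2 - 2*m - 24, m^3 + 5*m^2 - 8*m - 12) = m - 2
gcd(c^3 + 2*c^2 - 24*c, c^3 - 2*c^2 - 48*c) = c^2 + 6*c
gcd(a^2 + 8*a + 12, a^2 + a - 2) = a + 2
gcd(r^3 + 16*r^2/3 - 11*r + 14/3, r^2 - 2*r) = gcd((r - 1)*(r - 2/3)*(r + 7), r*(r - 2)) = 1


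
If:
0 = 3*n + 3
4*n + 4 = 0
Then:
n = -1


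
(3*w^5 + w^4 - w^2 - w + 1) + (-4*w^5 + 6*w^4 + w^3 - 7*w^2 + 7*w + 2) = -w^5 + 7*w^4 + w^3 - 8*w^2 + 6*w + 3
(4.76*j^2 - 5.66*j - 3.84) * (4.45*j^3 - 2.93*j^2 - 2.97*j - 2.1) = 21.182*j^5 - 39.1338*j^4 - 14.6414*j^3 + 18.0654*j^2 + 23.2908*j + 8.064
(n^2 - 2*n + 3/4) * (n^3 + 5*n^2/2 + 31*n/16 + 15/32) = n^5 + n^4/2 - 37*n^3/16 - 49*n^2/32 + 33*n/64 + 45/128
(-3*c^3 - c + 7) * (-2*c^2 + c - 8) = 6*c^5 - 3*c^4 + 26*c^3 - 15*c^2 + 15*c - 56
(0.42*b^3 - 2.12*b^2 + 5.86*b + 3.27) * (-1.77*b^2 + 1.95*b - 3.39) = -0.7434*b^5 + 4.5714*b^4 - 15.93*b^3 + 12.8259*b^2 - 13.4889*b - 11.0853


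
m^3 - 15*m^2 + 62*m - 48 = (m - 8)*(m - 6)*(m - 1)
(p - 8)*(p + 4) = p^2 - 4*p - 32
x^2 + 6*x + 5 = (x + 1)*(x + 5)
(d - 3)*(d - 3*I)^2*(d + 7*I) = d^4 - 3*d^3 + I*d^3 + 33*d^2 - 3*I*d^2 - 99*d - 63*I*d + 189*I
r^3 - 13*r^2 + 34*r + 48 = (r - 8)*(r - 6)*(r + 1)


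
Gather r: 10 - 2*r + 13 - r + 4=27 - 3*r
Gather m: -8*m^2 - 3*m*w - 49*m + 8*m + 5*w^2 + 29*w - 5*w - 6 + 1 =-8*m^2 + m*(-3*w - 41) + 5*w^2 + 24*w - 5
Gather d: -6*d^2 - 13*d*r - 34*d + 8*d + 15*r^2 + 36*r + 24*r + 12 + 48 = -6*d^2 + d*(-13*r - 26) + 15*r^2 + 60*r + 60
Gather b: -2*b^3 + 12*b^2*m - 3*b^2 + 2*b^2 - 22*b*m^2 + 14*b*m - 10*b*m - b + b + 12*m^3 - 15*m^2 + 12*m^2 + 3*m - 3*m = -2*b^3 + b^2*(12*m - 1) + b*(-22*m^2 + 4*m) + 12*m^3 - 3*m^2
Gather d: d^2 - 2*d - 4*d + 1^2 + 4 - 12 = d^2 - 6*d - 7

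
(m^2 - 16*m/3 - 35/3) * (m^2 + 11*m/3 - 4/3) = m^4 - 5*m^3/3 - 293*m^2/9 - 107*m/3 + 140/9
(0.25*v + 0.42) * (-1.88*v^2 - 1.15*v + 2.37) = -0.47*v^3 - 1.0771*v^2 + 0.1095*v + 0.9954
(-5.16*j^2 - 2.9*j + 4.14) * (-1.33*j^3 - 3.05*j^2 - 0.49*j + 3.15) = 6.8628*j^5 + 19.595*j^4 + 5.8672*j^3 - 27.46*j^2 - 11.1636*j + 13.041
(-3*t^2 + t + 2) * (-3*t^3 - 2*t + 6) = 9*t^5 - 3*t^4 - 20*t^2 + 2*t + 12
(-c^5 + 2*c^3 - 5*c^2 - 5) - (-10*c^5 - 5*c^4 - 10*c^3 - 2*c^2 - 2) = 9*c^5 + 5*c^4 + 12*c^3 - 3*c^2 - 3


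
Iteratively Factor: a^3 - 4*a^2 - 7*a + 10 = (a + 2)*(a^2 - 6*a + 5) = (a - 1)*(a + 2)*(a - 5)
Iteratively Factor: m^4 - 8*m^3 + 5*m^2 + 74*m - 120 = (m - 4)*(m^3 - 4*m^2 - 11*m + 30) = (m - 4)*(m - 2)*(m^2 - 2*m - 15) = (m - 5)*(m - 4)*(m - 2)*(m + 3)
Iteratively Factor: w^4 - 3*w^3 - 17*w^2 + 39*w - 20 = (w - 5)*(w^3 + 2*w^2 - 7*w + 4) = (w - 5)*(w - 1)*(w^2 + 3*w - 4) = (w - 5)*(w - 1)*(w + 4)*(w - 1)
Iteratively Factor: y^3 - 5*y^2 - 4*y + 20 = (y + 2)*(y^2 - 7*y + 10) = (y - 5)*(y + 2)*(y - 2)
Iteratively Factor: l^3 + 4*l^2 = (l)*(l^2 + 4*l) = l^2*(l + 4)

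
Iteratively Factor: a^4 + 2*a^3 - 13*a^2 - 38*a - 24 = (a + 1)*(a^3 + a^2 - 14*a - 24) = (a - 4)*(a + 1)*(a^2 + 5*a + 6) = (a - 4)*(a + 1)*(a + 2)*(a + 3)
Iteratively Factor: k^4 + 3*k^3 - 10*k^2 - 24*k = (k)*(k^3 + 3*k^2 - 10*k - 24) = k*(k + 2)*(k^2 + k - 12) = k*(k + 2)*(k + 4)*(k - 3)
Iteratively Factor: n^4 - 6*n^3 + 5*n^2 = (n - 5)*(n^3 - n^2) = n*(n - 5)*(n^2 - n) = n^2*(n - 5)*(n - 1)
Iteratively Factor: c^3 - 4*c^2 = (c - 4)*(c^2) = c*(c - 4)*(c)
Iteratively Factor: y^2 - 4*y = (y)*(y - 4)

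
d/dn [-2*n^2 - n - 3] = -4*n - 1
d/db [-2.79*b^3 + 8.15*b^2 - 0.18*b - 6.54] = -8.37*b^2 + 16.3*b - 0.18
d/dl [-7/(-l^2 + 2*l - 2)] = 14*(1 - l)/(l^2 - 2*l + 2)^2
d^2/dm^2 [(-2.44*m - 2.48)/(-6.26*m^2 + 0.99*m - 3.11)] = ((2.44*m + 2.48)*(12.52*m - 0.99)*(25.04*m - 1.98) - (91.6464*m + 26.2184)*(6.26*m^2 - 0.99*m + 3.11))/(6.26*m^2 - 0.99*m + 3.11)^3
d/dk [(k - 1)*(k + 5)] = 2*k + 4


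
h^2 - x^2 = (h - x)*(h + x)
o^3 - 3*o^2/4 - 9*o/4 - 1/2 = (o - 2)*(o + 1/4)*(o + 1)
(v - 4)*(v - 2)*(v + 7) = v^3 + v^2 - 34*v + 56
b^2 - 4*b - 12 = (b - 6)*(b + 2)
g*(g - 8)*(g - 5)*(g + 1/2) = g^4 - 25*g^3/2 + 67*g^2/2 + 20*g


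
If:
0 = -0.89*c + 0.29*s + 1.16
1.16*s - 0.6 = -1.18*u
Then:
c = 1.47191011235955 - 0.331460674157303*u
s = 0.517241379310345 - 1.01724137931034*u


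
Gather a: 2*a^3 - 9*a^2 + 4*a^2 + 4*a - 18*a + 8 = 2*a^3 - 5*a^2 - 14*a + 8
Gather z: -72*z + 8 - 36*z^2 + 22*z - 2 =-36*z^2 - 50*z + 6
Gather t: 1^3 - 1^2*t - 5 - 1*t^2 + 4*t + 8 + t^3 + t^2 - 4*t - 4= t^3 - t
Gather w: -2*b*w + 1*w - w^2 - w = -2*b*w - w^2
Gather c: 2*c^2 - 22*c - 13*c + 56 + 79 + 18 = 2*c^2 - 35*c + 153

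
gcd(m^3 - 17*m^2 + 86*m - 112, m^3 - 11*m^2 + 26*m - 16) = m^2 - 10*m + 16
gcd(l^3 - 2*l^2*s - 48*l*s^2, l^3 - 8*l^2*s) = -l^2 + 8*l*s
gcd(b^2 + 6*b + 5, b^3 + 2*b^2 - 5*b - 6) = b + 1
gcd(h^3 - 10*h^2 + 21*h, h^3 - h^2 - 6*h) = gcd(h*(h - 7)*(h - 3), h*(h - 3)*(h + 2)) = h^2 - 3*h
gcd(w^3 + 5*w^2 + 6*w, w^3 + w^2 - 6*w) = w^2 + 3*w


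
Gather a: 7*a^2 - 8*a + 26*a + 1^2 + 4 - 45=7*a^2 + 18*a - 40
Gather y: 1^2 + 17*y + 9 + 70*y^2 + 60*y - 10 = 70*y^2 + 77*y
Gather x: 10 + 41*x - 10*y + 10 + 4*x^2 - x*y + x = 4*x^2 + x*(42 - y) - 10*y + 20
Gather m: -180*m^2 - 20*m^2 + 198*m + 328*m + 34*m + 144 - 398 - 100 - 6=-200*m^2 + 560*m - 360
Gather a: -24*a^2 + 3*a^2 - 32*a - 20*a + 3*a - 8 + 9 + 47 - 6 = -21*a^2 - 49*a + 42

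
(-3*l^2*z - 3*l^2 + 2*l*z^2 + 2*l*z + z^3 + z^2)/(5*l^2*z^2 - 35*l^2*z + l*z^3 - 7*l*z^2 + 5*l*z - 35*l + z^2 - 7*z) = (-3*l^2*z - 3*l^2 + 2*l*z^2 + 2*l*z + z^3 + z^2)/(5*l^2*z^2 - 35*l^2*z + l*z^3 - 7*l*z^2 + 5*l*z - 35*l + z^2 - 7*z)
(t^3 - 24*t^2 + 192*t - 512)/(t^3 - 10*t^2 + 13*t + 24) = (t^2 - 16*t + 64)/(t^2 - 2*t - 3)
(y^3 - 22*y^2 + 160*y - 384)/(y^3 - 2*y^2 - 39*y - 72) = (y^2 - 14*y + 48)/(y^2 + 6*y + 9)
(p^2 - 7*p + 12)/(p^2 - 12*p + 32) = (p - 3)/(p - 8)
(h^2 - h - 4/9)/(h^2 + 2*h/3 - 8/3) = (h + 1/3)/(h + 2)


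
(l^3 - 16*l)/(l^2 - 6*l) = (l^2 - 16)/(l - 6)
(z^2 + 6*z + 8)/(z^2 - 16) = (z + 2)/(z - 4)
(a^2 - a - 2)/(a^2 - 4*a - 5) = (a - 2)/(a - 5)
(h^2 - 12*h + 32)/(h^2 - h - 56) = (h - 4)/(h + 7)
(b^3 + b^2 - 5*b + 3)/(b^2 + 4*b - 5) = (b^2 + 2*b - 3)/(b + 5)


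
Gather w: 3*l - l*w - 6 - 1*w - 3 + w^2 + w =-l*w + 3*l + w^2 - 9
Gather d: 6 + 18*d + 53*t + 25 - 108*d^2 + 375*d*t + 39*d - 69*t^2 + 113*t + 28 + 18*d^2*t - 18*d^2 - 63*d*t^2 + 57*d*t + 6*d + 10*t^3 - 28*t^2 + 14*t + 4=d^2*(18*t - 126) + d*(-63*t^2 + 432*t + 63) + 10*t^3 - 97*t^2 + 180*t + 63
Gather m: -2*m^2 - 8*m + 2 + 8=-2*m^2 - 8*m + 10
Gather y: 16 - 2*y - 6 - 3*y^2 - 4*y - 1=-3*y^2 - 6*y + 9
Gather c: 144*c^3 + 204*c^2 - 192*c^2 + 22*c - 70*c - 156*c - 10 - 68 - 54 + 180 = 144*c^3 + 12*c^2 - 204*c + 48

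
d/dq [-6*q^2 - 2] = -12*q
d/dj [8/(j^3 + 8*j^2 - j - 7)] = 8*(-3*j^2 - 16*j + 1)/(j^3 + 8*j^2 - j - 7)^2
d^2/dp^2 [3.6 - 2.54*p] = 0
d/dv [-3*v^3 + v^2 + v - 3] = -9*v^2 + 2*v + 1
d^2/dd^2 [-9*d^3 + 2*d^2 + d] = 4 - 54*d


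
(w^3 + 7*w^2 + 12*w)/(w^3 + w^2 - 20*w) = (w^2 + 7*w + 12)/(w^2 + w - 20)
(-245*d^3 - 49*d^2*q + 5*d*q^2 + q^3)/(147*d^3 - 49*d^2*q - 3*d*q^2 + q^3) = (5*d + q)/(-3*d + q)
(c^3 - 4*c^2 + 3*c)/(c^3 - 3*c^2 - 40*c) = (-c^2 + 4*c - 3)/(-c^2 + 3*c + 40)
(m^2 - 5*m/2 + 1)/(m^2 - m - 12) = (-m^2 + 5*m/2 - 1)/(-m^2 + m + 12)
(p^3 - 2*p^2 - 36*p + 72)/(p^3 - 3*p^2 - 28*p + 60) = (p + 6)/(p + 5)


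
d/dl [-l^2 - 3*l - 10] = -2*l - 3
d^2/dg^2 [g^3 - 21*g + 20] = 6*g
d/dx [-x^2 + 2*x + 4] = 2 - 2*x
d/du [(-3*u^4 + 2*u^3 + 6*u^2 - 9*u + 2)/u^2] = -6*u + 2 + 9/u^2 - 4/u^3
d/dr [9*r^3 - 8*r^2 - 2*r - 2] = 27*r^2 - 16*r - 2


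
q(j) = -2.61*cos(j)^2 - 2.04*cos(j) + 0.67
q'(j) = 5.22*sin(j)*cos(j) + 2.04*sin(j)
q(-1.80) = 1.00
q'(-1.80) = -0.83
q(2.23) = 0.94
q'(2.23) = -0.91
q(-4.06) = 0.95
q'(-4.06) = -0.90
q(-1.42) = 0.30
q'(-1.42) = -2.79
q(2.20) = 0.97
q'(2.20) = -0.83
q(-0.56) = -2.93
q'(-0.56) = -3.43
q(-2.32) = 0.85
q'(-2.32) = 1.11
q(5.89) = -3.44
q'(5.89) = -2.63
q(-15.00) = 0.71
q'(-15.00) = 1.25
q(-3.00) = 0.13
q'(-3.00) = 0.44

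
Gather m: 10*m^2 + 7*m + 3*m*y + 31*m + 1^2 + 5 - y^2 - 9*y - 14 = 10*m^2 + m*(3*y + 38) - y^2 - 9*y - 8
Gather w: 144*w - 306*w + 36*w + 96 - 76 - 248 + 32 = -126*w - 196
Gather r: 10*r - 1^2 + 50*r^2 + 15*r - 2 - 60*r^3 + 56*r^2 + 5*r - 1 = -60*r^3 + 106*r^2 + 30*r - 4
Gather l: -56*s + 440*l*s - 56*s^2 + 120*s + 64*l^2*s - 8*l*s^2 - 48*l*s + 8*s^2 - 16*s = 64*l^2*s + l*(-8*s^2 + 392*s) - 48*s^2 + 48*s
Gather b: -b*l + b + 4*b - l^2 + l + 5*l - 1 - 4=b*(5 - l) - l^2 + 6*l - 5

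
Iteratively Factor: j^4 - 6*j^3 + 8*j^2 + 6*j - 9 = (j - 3)*(j^3 - 3*j^2 - j + 3) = (j - 3)*(j + 1)*(j^2 - 4*j + 3) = (j - 3)^2*(j + 1)*(j - 1)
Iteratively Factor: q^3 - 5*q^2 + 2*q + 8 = (q + 1)*(q^2 - 6*q + 8) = (q - 2)*(q + 1)*(q - 4)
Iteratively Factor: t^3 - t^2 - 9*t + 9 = (t - 1)*(t^2 - 9) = (t - 1)*(t + 3)*(t - 3)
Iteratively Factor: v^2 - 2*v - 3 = (v + 1)*(v - 3)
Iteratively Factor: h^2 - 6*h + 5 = (h - 5)*(h - 1)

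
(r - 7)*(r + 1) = r^2 - 6*r - 7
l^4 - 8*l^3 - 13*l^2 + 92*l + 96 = (l - 8)*(l - 4)*(l + 1)*(l + 3)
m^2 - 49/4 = (m - 7/2)*(m + 7/2)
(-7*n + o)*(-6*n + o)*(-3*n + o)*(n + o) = -126*n^4 - 45*n^3*o + 65*n^2*o^2 - 15*n*o^3 + o^4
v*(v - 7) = v^2 - 7*v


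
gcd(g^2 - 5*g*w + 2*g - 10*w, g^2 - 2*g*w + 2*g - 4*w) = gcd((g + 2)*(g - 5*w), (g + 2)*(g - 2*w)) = g + 2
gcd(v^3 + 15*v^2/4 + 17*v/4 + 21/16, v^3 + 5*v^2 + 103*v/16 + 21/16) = v + 7/4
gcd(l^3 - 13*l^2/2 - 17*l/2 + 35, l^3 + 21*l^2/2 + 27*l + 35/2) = l + 5/2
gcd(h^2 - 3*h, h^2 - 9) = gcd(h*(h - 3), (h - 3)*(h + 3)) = h - 3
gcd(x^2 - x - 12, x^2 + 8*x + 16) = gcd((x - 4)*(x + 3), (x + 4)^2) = 1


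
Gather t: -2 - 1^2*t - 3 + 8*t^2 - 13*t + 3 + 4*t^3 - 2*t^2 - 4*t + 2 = 4*t^3 + 6*t^2 - 18*t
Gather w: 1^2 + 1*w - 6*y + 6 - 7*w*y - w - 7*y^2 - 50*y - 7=-7*w*y - 7*y^2 - 56*y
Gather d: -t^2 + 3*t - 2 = -t^2 + 3*t - 2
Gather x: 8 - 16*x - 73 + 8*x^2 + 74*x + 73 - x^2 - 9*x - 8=7*x^2 + 49*x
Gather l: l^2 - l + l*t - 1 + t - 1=l^2 + l*(t - 1) + t - 2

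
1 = 1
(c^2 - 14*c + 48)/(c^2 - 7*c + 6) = (c - 8)/(c - 1)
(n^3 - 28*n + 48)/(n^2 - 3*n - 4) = (n^2 + 4*n - 12)/(n + 1)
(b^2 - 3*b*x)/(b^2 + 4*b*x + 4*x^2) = b*(b - 3*x)/(b^2 + 4*b*x + 4*x^2)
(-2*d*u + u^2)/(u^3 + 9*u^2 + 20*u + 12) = u*(-2*d + u)/(u^3 + 9*u^2 + 20*u + 12)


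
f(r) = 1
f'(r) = 0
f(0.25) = 1.00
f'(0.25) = 0.00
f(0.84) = 1.00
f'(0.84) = 0.00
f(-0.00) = 1.00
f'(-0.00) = 0.00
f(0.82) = 1.00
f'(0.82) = 0.00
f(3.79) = 1.00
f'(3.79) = 0.00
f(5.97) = 1.00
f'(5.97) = 0.00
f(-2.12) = 1.00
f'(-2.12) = 0.00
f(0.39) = 1.00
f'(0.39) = 0.00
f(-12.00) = 1.00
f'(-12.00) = 0.00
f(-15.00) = 1.00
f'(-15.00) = 0.00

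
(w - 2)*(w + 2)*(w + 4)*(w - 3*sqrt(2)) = w^4 - 3*sqrt(2)*w^3 + 4*w^3 - 12*sqrt(2)*w^2 - 4*w^2 - 16*w + 12*sqrt(2)*w + 48*sqrt(2)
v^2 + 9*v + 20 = (v + 4)*(v + 5)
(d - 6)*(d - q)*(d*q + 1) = d^3*q - d^2*q^2 - 6*d^2*q + d^2 + 6*d*q^2 - d*q - 6*d + 6*q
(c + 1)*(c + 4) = c^2 + 5*c + 4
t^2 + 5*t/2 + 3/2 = (t + 1)*(t + 3/2)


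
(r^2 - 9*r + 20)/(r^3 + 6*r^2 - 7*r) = (r^2 - 9*r + 20)/(r*(r^2 + 6*r - 7))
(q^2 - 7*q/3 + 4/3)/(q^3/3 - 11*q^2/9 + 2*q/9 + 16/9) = 3*(3*q^2 - 7*q + 4)/(3*q^3 - 11*q^2 + 2*q + 16)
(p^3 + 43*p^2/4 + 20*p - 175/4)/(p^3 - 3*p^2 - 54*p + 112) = (4*p^2 + 15*p - 25)/(4*(p^2 - 10*p + 16))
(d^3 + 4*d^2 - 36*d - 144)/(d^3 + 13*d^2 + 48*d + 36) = (d^2 - 2*d - 24)/(d^2 + 7*d + 6)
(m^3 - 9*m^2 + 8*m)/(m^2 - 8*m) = m - 1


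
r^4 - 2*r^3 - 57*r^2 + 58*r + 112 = (r - 8)*(r - 2)*(r + 1)*(r + 7)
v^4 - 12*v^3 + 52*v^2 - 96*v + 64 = (v - 4)^2*(v - 2)^2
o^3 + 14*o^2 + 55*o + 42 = (o + 1)*(o + 6)*(o + 7)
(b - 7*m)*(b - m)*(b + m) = b^3 - 7*b^2*m - b*m^2 + 7*m^3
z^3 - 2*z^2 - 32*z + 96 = (z - 4)^2*(z + 6)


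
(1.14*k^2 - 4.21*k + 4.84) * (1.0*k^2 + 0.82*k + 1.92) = 1.14*k^4 - 3.2752*k^3 + 3.5766*k^2 - 4.1144*k + 9.2928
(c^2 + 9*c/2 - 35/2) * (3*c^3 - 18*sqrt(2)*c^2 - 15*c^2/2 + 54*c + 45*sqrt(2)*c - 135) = 3*c^5 - 18*sqrt(2)*c^4 + 6*c^4 - 36*sqrt(2)*c^3 - 129*c^3/4 + 957*c^2/4 + 1035*sqrt(2)*c^2/2 - 3105*c/2 - 1575*sqrt(2)*c/2 + 4725/2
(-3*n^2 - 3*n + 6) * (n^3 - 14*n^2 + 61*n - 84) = -3*n^5 + 39*n^4 - 135*n^3 - 15*n^2 + 618*n - 504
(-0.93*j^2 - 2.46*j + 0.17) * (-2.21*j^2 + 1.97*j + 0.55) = 2.0553*j^4 + 3.6045*j^3 - 5.7334*j^2 - 1.0181*j + 0.0935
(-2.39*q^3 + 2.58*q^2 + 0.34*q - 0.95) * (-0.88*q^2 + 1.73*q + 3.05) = 2.1032*q^5 - 6.4051*q^4 - 3.1253*q^3 + 9.2932*q^2 - 0.6065*q - 2.8975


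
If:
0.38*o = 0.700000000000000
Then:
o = 1.84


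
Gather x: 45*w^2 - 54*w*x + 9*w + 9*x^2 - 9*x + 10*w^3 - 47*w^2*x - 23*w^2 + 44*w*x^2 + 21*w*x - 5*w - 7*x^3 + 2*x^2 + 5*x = 10*w^3 + 22*w^2 + 4*w - 7*x^3 + x^2*(44*w + 11) + x*(-47*w^2 - 33*w - 4)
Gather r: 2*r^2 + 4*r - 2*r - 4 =2*r^2 + 2*r - 4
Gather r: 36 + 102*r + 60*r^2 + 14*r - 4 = 60*r^2 + 116*r + 32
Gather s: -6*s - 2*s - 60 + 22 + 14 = -8*s - 24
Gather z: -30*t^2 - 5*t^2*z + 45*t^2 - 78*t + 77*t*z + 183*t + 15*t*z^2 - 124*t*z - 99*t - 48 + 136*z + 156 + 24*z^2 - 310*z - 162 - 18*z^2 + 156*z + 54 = 15*t^2 + 6*t + z^2*(15*t + 6) + z*(-5*t^2 - 47*t - 18)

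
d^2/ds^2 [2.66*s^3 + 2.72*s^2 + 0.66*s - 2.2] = 15.96*s + 5.44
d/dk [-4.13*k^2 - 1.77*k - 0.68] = -8.26*k - 1.77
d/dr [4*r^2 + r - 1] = 8*r + 1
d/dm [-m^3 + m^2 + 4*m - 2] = -3*m^2 + 2*m + 4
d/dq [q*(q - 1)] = 2*q - 1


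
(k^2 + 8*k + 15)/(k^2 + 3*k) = (k + 5)/k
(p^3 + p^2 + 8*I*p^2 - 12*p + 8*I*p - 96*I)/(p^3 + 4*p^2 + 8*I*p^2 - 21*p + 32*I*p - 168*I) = (p + 4)/(p + 7)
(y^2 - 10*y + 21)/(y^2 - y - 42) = (y - 3)/(y + 6)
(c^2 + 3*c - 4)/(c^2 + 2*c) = (c^2 + 3*c - 4)/(c*(c + 2))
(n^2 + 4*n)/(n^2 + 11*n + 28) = n/(n + 7)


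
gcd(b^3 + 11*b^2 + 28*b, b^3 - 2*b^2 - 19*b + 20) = b + 4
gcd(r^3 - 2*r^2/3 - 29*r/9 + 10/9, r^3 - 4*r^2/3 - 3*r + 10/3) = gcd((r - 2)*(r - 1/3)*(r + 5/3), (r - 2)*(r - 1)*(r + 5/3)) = r^2 - r/3 - 10/3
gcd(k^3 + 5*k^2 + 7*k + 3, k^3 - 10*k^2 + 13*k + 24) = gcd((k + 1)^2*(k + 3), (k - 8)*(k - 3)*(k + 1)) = k + 1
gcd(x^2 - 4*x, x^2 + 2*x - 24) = x - 4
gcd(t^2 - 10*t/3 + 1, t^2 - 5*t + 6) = t - 3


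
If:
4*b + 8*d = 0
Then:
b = -2*d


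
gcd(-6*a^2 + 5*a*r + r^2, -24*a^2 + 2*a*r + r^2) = 6*a + r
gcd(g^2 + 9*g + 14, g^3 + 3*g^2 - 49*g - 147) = g + 7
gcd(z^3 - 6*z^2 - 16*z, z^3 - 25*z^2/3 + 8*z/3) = z^2 - 8*z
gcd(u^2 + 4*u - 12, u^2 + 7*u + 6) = u + 6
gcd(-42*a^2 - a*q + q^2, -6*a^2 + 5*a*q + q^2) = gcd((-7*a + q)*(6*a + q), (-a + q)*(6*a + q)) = 6*a + q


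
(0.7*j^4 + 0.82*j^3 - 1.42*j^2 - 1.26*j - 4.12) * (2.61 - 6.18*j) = -4.326*j^5 - 3.2406*j^4 + 10.9158*j^3 + 4.0806*j^2 + 22.173*j - 10.7532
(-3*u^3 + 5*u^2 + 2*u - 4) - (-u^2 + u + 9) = -3*u^3 + 6*u^2 + u - 13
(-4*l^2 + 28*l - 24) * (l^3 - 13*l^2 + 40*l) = -4*l^5 + 80*l^4 - 548*l^3 + 1432*l^2 - 960*l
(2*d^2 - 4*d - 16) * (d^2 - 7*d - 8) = 2*d^4 - 18*d^3 - 4*d^2 + 144*d + 128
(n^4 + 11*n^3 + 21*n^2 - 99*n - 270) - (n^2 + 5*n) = n^4 + 11*n^3 + 20*n^2 - 104*n - 270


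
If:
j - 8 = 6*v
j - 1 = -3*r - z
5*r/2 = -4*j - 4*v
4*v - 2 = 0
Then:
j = 11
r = -92/5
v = 1/2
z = 226/5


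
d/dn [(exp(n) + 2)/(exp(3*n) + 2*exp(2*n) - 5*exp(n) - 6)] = (-(exp(n) + 2)*(3*exp(2*n) + 4*exp(n) - 5) + exp(3*n) + 2*exp(2*n) - 5*exp(n) - 6)*exp(n)/(exp(3*n) + 2*exp(2*n) - 5*exp(n) - 6)^2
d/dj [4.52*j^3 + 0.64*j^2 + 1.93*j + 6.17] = 13.56*j^2 + 1.28*j + 1.93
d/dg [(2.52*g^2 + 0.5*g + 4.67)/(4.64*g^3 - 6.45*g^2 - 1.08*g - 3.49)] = (-11.6928*g^4 - 4.64*g^3 - 64.503*g^2 + 42.6534*g + 3.2986)/(21.5296*g^6 - 59.856*g^5 + 31.5801*g^4 - 18.4552*g^3 + 46.1874*g^2 + 7.5384*g + 12.1801)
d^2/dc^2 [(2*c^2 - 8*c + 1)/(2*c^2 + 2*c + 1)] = 40*(-2*c^3 + 3*c + 1)/(8*c^6 + 24*c^5 + 36*c^4 + 32*c^3 + 18*c^2 + 6*c + 1)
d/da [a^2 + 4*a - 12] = 2*a + 4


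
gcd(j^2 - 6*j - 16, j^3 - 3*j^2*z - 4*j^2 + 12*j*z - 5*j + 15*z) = 1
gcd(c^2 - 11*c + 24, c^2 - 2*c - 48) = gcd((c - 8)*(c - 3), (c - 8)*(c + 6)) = c - 8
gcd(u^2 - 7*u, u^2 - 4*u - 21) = u - 7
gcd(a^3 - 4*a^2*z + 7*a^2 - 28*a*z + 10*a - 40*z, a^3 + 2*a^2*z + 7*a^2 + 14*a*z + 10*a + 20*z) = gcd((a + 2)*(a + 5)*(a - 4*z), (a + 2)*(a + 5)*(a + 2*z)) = a^2 + 7*a + 10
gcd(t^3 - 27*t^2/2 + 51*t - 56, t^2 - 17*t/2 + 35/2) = t - 7/2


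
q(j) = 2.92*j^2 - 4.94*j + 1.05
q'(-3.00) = -22.46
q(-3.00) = 42.15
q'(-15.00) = -92.54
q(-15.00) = 732.15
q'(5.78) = 28.82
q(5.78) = 70.05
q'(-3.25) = -23.92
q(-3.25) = 47.95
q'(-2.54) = -19.77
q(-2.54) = 32.44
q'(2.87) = 11.82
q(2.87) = 10.92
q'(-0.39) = -7.22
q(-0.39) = 3.42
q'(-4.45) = -30.93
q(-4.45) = 80.86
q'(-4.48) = -31.10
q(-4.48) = 81.79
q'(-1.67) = -14.69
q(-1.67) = 17.44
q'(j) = 5.84*j - 4.94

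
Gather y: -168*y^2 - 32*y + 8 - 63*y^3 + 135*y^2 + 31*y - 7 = -63*y^3 - 33*y^2 - y + 1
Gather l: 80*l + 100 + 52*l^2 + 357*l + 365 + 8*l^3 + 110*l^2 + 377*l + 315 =8*l^3 + 162*l^2 + 814*l + 780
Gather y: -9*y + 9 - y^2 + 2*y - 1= -y^2 - 7*y + 8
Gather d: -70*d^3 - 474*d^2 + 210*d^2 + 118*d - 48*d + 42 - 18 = -70*d^3 - 264*d^2 + 70*d + 24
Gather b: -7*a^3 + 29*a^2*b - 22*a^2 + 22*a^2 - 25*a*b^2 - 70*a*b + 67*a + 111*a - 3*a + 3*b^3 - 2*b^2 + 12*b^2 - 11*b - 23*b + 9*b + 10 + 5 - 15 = -7*a^3 + 175*a + 3*b^3 + b^2*(10 - 25*a) + b*(29*a^2 - 70*a - 25)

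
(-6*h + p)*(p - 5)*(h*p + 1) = -6*h^2*p^2 + 30*h^2*p + h*p^3 - 5*h*p^2 - 6*h*p + 30*h + p^2 - 5*p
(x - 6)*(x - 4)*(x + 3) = x^3 - 7*x^2 - 6*x + 72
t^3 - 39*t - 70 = (t - 7)*(t + 2)*(t + 5)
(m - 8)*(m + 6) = m^2 - 2*m - 48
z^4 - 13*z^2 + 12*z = z*(z - 3)*(z - 1)*(z + 4)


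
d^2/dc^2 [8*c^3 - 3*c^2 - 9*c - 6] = 48*c - 6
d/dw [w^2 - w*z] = 2*w - z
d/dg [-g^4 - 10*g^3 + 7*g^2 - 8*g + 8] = -4*g^3 - 30*g^2 + 14*g - 8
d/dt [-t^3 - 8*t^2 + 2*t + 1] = -3*t^2 - 16*t + 2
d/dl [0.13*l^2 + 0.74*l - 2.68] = 0.26*l + 0.74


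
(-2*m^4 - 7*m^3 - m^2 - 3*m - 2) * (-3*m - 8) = 6*m^5 + 37*m^4 + 59*m^3 + 17*m^2 + 30*m + 16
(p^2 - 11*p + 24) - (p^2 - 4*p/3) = 24 - 29*p/3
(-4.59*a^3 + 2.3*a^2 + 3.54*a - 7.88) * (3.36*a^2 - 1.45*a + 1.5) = -15.4224*a^5 + 14.3835*a^4 + 1.6744*a^3 - 28.1598*a^2 + 16.736*a - 11.82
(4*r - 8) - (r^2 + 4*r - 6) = -r^2 - 2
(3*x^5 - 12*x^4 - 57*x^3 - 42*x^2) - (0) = 3*x^5 - 12*x^4 - 57*x^3 - 42*x^2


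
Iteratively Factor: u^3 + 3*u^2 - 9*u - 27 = (u + 3)*(u^2 - 9) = (u - 3)*(u + 3)*(u + 3)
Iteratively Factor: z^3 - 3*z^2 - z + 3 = (z - 1)*(z^2 - 2*z - 3) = (z - 1)*(z + 1)*(z - 3)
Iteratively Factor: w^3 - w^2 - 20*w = (w - 5)*(w^2 + 4*w) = (w - 5)*(w + 4)*(w)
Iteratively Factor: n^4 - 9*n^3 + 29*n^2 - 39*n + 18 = (n - 3)*(n^3 - 6*n^2 + 11*n - 6) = (n - 3)*(n - 2)*(n^2 - 4*n + 3) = (n - 3)^2*(n - 2)*(n - 1)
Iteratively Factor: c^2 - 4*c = (c - 4)*(c)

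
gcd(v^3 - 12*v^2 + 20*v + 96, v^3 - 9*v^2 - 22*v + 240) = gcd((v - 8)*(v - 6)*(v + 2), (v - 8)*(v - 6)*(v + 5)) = v^2 - 14*v + 48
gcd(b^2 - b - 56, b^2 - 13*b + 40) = b - 8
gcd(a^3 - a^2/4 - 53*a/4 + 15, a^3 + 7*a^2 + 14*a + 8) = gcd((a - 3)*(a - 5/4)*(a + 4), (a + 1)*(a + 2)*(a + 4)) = a + 4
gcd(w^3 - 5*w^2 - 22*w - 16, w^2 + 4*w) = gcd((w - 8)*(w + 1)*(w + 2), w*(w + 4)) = 1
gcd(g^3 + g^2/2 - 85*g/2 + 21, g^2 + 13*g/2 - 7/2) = g^2 + 13*g/2 - 7/2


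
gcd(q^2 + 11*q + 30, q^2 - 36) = q + 6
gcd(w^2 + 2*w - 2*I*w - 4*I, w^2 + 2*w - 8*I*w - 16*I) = w + 2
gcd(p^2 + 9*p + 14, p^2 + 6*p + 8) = p + 2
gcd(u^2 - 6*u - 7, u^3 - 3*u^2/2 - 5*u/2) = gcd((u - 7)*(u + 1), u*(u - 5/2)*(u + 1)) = u + 1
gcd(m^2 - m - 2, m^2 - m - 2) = m^2 - m - 2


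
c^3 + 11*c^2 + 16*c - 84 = (c - 2)*(c + 6)*(c + 7)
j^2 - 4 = (j - 2)*(j + 2)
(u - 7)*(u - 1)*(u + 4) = u^3 - 4*u^2 - 25*u + 28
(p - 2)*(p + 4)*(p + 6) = p^3 + 8*p^2 + 4*p - 48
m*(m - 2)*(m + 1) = m^3 - m^2 - 2*m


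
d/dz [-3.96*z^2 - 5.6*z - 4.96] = -7.92*z - 5.6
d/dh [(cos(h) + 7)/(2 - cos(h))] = -9*sin(h)/(cos(h) - 2)^2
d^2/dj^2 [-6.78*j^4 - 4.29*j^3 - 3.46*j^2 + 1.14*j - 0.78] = -81.36*j^2 - 25.74*j - 6.92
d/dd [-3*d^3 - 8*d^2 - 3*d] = -9*d^2 - 16*d - 3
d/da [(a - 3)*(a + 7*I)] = 2*a - 3 + 7*I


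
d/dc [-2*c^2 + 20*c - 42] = 20 - 4*c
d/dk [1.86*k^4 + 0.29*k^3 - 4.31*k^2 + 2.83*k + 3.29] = 7.44*k^3 + 0.87*k^2 - 8.62*k + 2.83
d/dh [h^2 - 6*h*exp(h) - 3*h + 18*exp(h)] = -6*h*exp(h) + 2*h + 12*exp(h) - 3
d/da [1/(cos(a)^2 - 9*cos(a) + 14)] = (2*cos(a) - 9)*sin(a)/(cos(a)^2 - 9*cos(a) + 14)^2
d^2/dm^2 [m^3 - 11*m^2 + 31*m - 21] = 6*m - 22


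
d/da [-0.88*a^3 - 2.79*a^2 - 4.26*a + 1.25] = -2.64*a^2 - 5.58*a - 4.26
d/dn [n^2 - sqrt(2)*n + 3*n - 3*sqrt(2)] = 2*n - sqrt(2) + 3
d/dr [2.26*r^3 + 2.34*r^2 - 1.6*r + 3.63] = 6.78*r^2 + 4.68*r - 1.6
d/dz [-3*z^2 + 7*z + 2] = 7 - 6*z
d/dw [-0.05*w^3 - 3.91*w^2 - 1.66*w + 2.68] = -0.15*w^2 - 7.82*w - 1.66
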